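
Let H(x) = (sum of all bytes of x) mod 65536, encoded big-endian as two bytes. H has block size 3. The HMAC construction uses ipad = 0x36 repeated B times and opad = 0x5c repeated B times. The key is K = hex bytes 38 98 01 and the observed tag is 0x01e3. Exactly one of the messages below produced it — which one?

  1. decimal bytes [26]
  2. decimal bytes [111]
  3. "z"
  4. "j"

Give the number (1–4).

Key hex bytes 38 98 01 is exactly B = 3 bytes: K' = 38 98 01.
K' ⊕ ipad = 0e ae 37; K' ⊕ opad = 64 c4 5d.
m1: inner = H(0e ae 37 1a) = 01 0d; tag = H(64 c4 5d 01 0d) = 0193
m2: inner = H(0e ae 37 6f) = 01 62; tag = H(64 c4 5d 01 62) = 01e8
m3: inner = H(0e ae 37 7a) = 01 6d; tag = H(64 c4 5d 01 6d) = 01f3
m4: inner = H(0e ae 37 6a) = 01 5d; tag = H(64 c4 5d 01 5d) = 01e3 ← matches

4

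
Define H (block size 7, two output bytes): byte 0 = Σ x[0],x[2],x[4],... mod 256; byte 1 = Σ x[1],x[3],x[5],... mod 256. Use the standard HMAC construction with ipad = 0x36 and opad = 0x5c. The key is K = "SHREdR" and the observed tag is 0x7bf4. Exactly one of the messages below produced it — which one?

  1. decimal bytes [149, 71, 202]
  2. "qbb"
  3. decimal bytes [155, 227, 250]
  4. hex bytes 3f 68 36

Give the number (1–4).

4

Key "SHREdR" = 53 48 52 45 64 52 is 6 bytes ≤ B = 7; zero-pad to 7 bytes: K' = 53 48 52 45 64 52 00.
K' ⊕ ipad = 65 7e 64 73 52 64 36; K' ⊕ opad = 0f 14 0e 19 38 0e 5c.
m1: inner = H(65 7e 64 73 52 64 36 95 47 ca) = 98 b4; tag = H(0f 14 0e 19 38 0e 5c 98 b4) = 65d3
m2: inner = H(65 7e 64 73 52 64 36 71 62 62) = b3 28; tag = H(0f 14 0e 19 38 0e 5c b3 28) = d9ee
m3: inner = H(65 7e 64 73 52 64 36 9b e3 fa) = 34 ea; tag = H(0f 14 0e 19 38 0e 5c 34 ea) = 9b6f
m4: inner = H(65 7e 64 73 52 64 36 3f 68 36) = b9 ca; tag = H(0f 14 0e 19 38 0e 5c b9 ca) = 7bf4 ← matches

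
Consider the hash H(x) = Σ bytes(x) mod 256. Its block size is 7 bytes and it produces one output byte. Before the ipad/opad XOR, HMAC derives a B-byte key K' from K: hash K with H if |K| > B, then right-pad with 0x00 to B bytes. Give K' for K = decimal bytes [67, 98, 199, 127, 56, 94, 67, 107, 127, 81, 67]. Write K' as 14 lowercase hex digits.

42000000000000

|K| = 11 > B = 7, so first hash the key.
H(K): sum = 67+98+199+127+56+94+67+107+127+81+67 = 1090; mod 256 = 66 → 42.
Zero-pad H(K) = 42 to 7 bytes: K' = 42 00 00 00 00 00 00.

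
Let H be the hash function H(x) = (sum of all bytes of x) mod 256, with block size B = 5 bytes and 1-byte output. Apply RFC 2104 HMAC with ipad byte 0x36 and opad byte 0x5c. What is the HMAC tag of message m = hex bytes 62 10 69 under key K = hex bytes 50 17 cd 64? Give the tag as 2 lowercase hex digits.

61

Key hex bytes 50 17 cd 64 is 4 bytes ≤ B = 5; zero-pad to 5 bytes: K' = 50 17 cd 64 00.
K' ⊕ ipad = 66 21 fb 52 36.  K' ⊕ opad = 0c 4b 91 38 5c.
Inner input = (K'⊕ipad) ∥ m = 66 21 fb 52 36 ∥ 62 10 69.
Inner hash: sum = 102+33+251+82+54+98+16+105 = 741; mod 256 = 229 → e5.
Outer input = (K'⊕opad) ∥ inner = 0c 4b 91 38 5c ∥ e5.
Outer hash (tag): sum = 12+75+145+56+92+229 = 609; mod 256 = 97 → 61.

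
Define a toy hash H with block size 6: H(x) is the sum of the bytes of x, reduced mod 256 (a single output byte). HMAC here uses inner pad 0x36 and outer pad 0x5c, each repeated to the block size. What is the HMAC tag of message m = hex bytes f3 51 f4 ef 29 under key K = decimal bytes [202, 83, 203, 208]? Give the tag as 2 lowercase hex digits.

Key decimal bytes [202, 83, 203, 208] = ca 53 cb d0 is 4 bytes ≤ B = 6; zero-pad to 6 bytes: K' = ca 53 cb d0 00 00.
K' ⊕ ipad = fc 65 fd e6 36 36.  K' ⊕ opad = 96 0f 97 8c 5c 5c.
Inner input = (K'⊕ipad) ∥ m = fc 65 fd e6 36 36 ∥ f3 51 f4 ef 29.
Inner hash: sum = 252+101+253+230+54+54+243+81+244+239+41 = 1792; mod 256 = 0 → 00.
Outer input = (K'⊕opad) ∥ inner = 96 0f 97 8c 5c 5c ∥ 00.
Outer hash (tag): sum = 150+15+151+140+92+92+0 = 640; mod 256 = 128 → 80.

80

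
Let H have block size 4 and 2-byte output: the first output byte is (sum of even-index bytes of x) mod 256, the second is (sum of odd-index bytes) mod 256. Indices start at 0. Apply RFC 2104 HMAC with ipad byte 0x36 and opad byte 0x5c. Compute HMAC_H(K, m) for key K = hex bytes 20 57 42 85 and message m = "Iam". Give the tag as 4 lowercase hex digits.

da59

Key hex bytes 20 57 42 85 is exactly B = 4 bytes: K' = 20 57 42 85.
K' ⊕ ipad = 16 61 74 b3.  K' ⊕ opad = 7c 0b 1e d9.
Inner input = (K'⊕ipad) ∥ m = 16 61 74 b3 ∥ 49 61 6d.
Inner hash: even-index sum = 320 mod 256 = 64; odd-index sum = 373 mod 256 = 117 → 40 75.
Outer input = (K'⊕opad) ∥ inner = 7c 0b 1e d9 ∥ 40 75.
Outer hash (tag): even-index sum = 218 mod 256 = 218; odd-index sum = 345 mod 256 = 89 → da 59.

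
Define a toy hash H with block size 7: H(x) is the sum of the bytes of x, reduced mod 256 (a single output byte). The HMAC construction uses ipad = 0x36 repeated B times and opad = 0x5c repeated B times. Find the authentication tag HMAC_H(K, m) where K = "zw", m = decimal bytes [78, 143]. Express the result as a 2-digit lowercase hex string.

Key "zw" = 7a 77 is 2 bytes ≤ B = 7; zero-pad to 7 bytes: K' = 7a 77 00 00 00 00 00.
K' ⊕ ipad = 4c 41 36 36 36 36 36.  K' ⊕ opad = 26 2b 5c 5c 5c 5c 5c.
Inner input = (K'⊕ipad) ∥ m = 4c 41 36 36 36 36 36 ∥ 4e 8f.
Inner hash: sum = 76+65+54+54+54+54+54+78+143 = 632; mod 256 = 120 → 78.
Outer input = (K'⊕opad) ∥ inner = 26 2b 5c 5c 5c 5c 5c ∥ 78.
Outer hash (tag): sum = 38+43+92+92+92+92+92+120 = 661; mod 256 = 149 → 95.

95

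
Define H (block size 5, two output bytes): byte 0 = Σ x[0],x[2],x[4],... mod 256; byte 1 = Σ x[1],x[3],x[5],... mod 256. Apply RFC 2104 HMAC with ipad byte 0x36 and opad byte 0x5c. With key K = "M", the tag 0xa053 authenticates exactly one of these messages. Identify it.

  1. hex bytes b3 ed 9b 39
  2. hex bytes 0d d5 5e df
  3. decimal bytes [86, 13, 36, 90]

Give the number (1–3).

Key "M" = 4d is 1 byte ≤ B = 5; zero-pad to 5 bytes: K' = 4d 00 00 00 00.
K' ⊕ ipad = 7b 36 36 36 36; K' ⊕ opad = 11 5c 5c 5c 5c.
m1: inner = H(7b 36 36 36 36 b3 ed 9b 39) = 0d ba; tag = H(11 5c 5c 5c 5c 0d ba) = 83c5
m2: inner = H(7b 36 36 36 36 0d d5 5e df) = 9b d7; tag = H(11 5c 5c 5c 5c 9b d7) = a053 ← matches
m3: inner = H(7b 36 36 36 36 56 0d 24 5a) = 4e e6; tag = H(11 5c 5c 5c 5c 4e e6) = af06

2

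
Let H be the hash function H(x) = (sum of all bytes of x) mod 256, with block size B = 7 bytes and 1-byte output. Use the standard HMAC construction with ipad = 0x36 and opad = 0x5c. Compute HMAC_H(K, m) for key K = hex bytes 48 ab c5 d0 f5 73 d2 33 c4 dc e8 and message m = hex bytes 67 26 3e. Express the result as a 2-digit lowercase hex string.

Key hex bytes 48 ab c5 d0 f5 73 d2 33 c4 dc e8 is 11 bytes > B = 7, so hash it first: H(key) = 7d, then zero-pad to 7 bytes: K' = 7d 00 00 00 00 00 00.
K' ⊕ ipad = 4b 36 36 36 36 36 36.  K' ⊕ opad = 21 5c 5c 5c 5c 5c 5c.
Inner input = (K'⊕ipad) ∥ m = 4b 36 36 36 36 36 36 ∥ 67 26 3e.
Inner hash: sum = 75+54+54+54+54+54+54+103+38+62 = 602; mod 256 = 90 → 5a.
Outer input = (K'⊕opad) ∥ inner = 21 5c 5c 5c 5c 5c 5c ∥ 5a.
Outer hash (tag): sum = 33+92+92+92+92+92+92+90 = 675; mod 256 = 163 → a3.

a3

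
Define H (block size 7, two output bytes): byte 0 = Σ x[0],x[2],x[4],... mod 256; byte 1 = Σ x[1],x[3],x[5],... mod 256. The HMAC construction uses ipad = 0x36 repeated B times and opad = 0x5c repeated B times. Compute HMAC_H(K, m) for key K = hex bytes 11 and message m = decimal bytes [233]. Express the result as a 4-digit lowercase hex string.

ecdd

Key hex bytes 11 is 1 byte ≤ B = 7; zero-pad to 7 bytes: K' = 11 00 00 00 00 00 00.
K' ⊕ ipad = 27 36 36 36 36 36 36.  K' ⊕ opad = 4d 5c 5c 5c 5c 5c 5c.
Inner input = (K'⊕ipad) ∥ m = 27 36 36 36 36 36 36 ∥ e9.
Inner hash: even-index sum = 201 mod 256 = 201; odd-index sum = 395 mod 256 = 139 → c9 8b.
Outer input = (K'⊕opad) ∥ inner = 4d 5c 5c 5c 5c 5c 5c ∥ c9 8b.
Outer hash (tag): even-index sum = 492 mod 256 = 236; odd-index sum = 477 mod 256 = 221 → ec dd.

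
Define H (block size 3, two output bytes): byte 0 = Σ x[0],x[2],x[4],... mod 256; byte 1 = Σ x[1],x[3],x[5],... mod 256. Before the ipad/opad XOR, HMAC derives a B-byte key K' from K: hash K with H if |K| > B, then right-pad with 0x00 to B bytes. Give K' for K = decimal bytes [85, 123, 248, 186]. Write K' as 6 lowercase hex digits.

4d3500

|K| = 4 > B = 3, so first hash the key.
H(K): even-index sum = 333 mod 256 = 77; odd-index sum = 309 mod 256 = 53 → 4d 35.
Zero-pad H(K) = 4d 35 to 3 bytes: K' = 4d 35 00.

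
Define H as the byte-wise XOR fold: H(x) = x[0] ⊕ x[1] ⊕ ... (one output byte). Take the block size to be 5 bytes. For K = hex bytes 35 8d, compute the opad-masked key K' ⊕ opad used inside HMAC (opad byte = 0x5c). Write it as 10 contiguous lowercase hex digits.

Key hex bytes 35 8d is 2 bytes ≤ B = 5; zero-pad to 5 bytes: K' = 35 8d 00 00 00.
XOR each byte with 0x5c: 35⊕5c=69, 8d⊕5c=d1, 00⊕5c=5c, 00⊕5c=5c, 00⊕5c=5c.

69d15c5c5c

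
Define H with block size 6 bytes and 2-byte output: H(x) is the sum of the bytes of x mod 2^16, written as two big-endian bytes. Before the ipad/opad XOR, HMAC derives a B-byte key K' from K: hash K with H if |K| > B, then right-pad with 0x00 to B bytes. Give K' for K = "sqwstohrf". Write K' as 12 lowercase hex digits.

|K| = 9 > B = 6, so first hash the key.
H(K): sum = 115+113+119+115+116+111+104+114+102 = 1009 → 03 f1.
Zero-pad H(K) = 03 f1 to 6 bytes: K' = 03 f1 00 00 00 00.

03f100000000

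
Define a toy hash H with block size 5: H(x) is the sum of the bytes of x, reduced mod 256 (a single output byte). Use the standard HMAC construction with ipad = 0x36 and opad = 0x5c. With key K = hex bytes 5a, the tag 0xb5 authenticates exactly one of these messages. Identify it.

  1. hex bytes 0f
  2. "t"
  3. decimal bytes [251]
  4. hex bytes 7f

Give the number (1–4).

Key hex bytes 5a is 1 byte ≤ B = 5; zero-pad to 5 bytes: K' = 5a 00 00 00 00.
K' ⊕ ipad = 6c 36 36 36 36; K' ⊕ opad = 06 5c 5c 5c 5c.
m1: inner = H(6c 36 36 36 36 0f) = 53; tag = H(06 5c 5c 5c 5c 53) = c9
m2: inner = H(6c 36 36 36 36 74) = b8; tag = H(06 5c 5c 5c 5c b8) = 2e
m3: inner = H(6c 36 36 36 36 fb) = 3f; tag = H(06 5c 5c 5c 5c 3f) = b5 ← matches
m4: inner = H(6c 36 36 36 36 7f) = c3; tag = H(06 5c 5c 5c 5c c3) = 39

3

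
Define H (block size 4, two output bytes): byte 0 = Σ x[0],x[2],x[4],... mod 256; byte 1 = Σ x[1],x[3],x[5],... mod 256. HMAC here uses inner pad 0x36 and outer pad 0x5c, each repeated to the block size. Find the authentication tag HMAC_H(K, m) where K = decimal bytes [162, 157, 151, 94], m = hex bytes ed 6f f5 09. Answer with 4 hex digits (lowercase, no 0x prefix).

e04e

Key decimal bytes [162, 157, 151, 94] = a2 9d 97 5e is exactly B = 4 bytes: K' = a2 9d 97 5e.
K' ⊕ ipad = 94 ab a1 68.  K' ⊕ opad = fe c1 cb 02.
Inner input = (K'⊕ipad) ∥ m = 94 ab a1 68 ∥ ed 6f f5 09.
Inner hash: even-index sum = 791 mod 256 = 23; odd-index sum = 395 mod 256 = 139 → 17 8b.
Outer input = (K'⊕opad) ∥ inner = fe c1 cb 02 ∥ 17 8b.
Outer hash (tag): even-index sum = 480 mod 256 = 224; odd-index sum = 334 mod 256 = 78 → e0 4e.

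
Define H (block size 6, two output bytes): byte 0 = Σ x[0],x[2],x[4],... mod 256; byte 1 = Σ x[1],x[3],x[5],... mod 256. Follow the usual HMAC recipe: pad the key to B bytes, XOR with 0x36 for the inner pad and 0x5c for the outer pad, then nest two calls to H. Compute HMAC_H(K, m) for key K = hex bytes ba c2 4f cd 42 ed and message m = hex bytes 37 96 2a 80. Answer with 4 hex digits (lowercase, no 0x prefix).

f1c0

Key hex bytes ba c2 4f cd 42 ed is exactly B = 6 bytes: K' = ba c2 4f cd 42 ed.
K' ⊕ ipad = 8c f4 79 fb 74 db.  K' ⊕ opad = e6 9e 13 91 1e b1.
Inner input = (K'⊕ipad) ∥ m = 8c f4 79 fb 74 db ∥ 37 96 2a 80.
Inner hash: even-index sum = 474 mod 256 = 218; odd-index sum = 992 mod 256 = 224 → da e0.
Outer input = (K'⊕opad) ∥ inner = e6 9e 13 91 1e b1 ∥ da e0.
Outer hash (tag): even-index sum = 497 mod 256 = 241; odd-index sum = 704 mod 256 = 192 → f1 c0.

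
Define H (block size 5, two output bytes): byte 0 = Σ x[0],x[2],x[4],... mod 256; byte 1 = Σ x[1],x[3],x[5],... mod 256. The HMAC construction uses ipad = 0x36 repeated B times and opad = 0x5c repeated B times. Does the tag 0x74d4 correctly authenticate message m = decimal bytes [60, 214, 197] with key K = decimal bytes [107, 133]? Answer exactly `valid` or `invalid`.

Key decimal bytes [107, 133] = 6b 85 is 2 bytes ≤ B = 5; zero-pad to 5 bytes: K' = 6b 85 00 00 00.
K' ⊕ ipad = 5d b3 36 36 36; K' ⊕ opad = 37 d9 5c 5c 5c.
Inner hash: even-index sum = 415 mod 256 = 159; odd-index sum = 490 mod 256 = 234 → 9f ea.
Outer hash (recomputed tag): even-index sum = 473 mod 256 = 217; odd-index sum = 468 mod 256 = 212 → d9 d4.
Recomputed tag = d9d4; claimed = 74d4 → mismatch.

invalid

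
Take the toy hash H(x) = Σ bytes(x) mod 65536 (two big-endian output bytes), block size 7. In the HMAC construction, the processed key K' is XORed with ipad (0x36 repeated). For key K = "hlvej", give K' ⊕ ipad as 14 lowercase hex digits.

Key "hlvej" = 68 6c 76 65 6a is 5 bytes ≤ B = 7; zero-pad to 7 bytes: K' = 68 6c 76 65 6a 00 00.
XOR each byte with 0x36: 68⊕36=5e, 6c⊕36=5a, 76⊕36=40, 65⊕36=53, 6a⊕36=5c, 00⊕36=36, 00⊕36=36.

5e5a40535c3636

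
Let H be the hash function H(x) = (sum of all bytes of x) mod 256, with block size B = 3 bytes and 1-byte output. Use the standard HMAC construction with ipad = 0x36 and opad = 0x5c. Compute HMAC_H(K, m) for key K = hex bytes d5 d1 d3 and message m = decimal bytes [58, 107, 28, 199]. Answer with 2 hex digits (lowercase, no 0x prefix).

Key hex bytes d5 d1 d3 is exactly B = 3 bytes: K' = d5 d1 d3.
K' ⊕ ipad = e3 e7 e5.  K' ⊕ opad = 89 8d 8f.
Inner input = (K'⊕ipad) ∥ m = e3 e7 e5 ∥ 3a 6b 1c c7.
Inner hash: sum = 227+231+229+58+107+28+199 = 1079; mod 256 = 55 → 37.
Outer input = (K'⊕opad) ∥ inner = 89 8d 8f ∥ 37.
Outer hash (tag): sum = 137+141+143+55 = 476; mod 256 = 220 → dc.

dc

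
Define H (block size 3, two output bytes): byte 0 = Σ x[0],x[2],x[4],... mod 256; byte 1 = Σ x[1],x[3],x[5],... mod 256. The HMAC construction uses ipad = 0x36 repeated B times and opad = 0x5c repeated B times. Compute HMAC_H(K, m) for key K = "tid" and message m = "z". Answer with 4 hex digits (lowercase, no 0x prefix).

Key "tid" = 74 69 64 is exactly B = 3 bytes: K' = 74 69 64.
K' ⊕ ipad = 42 5f 52.  K' ⊕ opad = 28 35 38.
Inner input = (K'⊕ipad) ∥ m = 42 5f 52 ∥ 7a.
Inner hash: even-index sum = 148 mod 256 = 148; odd-index sum = 217 mod 256 = 217 → 94 d9.
Outer input = (K'⊕opad) ∥ inner = 28 35 38 ∥ 94 d9.
Outer hash (tag): even-index sum = 313 mod 256 = 57; odd-index sum = 201 mod 256 = 201 → 39 c9.

39c9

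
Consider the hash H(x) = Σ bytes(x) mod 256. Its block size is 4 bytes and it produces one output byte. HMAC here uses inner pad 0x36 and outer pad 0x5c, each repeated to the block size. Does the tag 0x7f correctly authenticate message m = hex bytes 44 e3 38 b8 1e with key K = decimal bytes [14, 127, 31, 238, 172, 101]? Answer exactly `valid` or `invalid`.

valid

Key decimal bytes [14, 127, 31, 238, 172, 101] = 0e 7f 1f ee ac 65 is 6 bytes > B = 4, so hash it first: H(key) = ab, then zero-pad to 4 bytes: K' = ab 00 00 00.
K' ⊕ ipad = 9d 36 36 36; K' ⊕ opad = f7 5c 5c 5c.
Inner hash: sum = 157+54+54+54+68+227+56+184+30 = 884; mod 256 = 116 → 74.
Outer hash (recomputed tag): sum = 247+92+92+92+116 = 639; mod 256 = 127 → 7f.
Recomputed tag = 7f; claimed = 7f → match.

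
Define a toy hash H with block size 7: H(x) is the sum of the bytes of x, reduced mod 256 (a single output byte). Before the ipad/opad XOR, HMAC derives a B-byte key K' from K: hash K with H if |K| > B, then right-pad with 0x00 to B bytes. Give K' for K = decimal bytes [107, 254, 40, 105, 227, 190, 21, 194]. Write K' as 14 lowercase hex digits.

72000000000000

|K| = 8 > B = 7, so first hash the key.
H(K): sum = 107+254+40+105+227+190+21+194 = 1138; mod 256 = 114 → 72.
Zero-pad H(K) = 72 to 7 bytes: K' = 72 00 00 00 00 00 00.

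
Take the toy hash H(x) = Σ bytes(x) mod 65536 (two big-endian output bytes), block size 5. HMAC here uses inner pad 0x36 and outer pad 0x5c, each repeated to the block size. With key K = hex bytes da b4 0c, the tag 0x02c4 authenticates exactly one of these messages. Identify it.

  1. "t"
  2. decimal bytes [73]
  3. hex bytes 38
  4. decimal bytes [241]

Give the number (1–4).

Key hex bytes da b4 0c is 3 bytes ≤ B = 5; zero-pad to 5 bytes: K' = da b4 0c 00 00.
K' ⊕ ipad = ec 82 3a 36 36; K' ⊕ opad = 86 e8 50 5c 5c.
m1: inner = H(ec 82 3a 36 36 74) = 02 88; tag = H(86 e8 50 5c 5c 02 88) = 0300
m2: inner = H(ec 82 3a 36 36 49) = 02 5d; tag = H(86 e8 50 5c 5c 02 5d) = 02d5
m3: inner = H(ec 82 3a 36 36 38) = 02 4c; tag = H(86 e8 50 5c 5c 02 4c) = 02c4 ← matches
m4: inner = H(ec 82 3a 36 36 f1) = 03 05; tag = H(86 e8 50 5c 5c 03 05) = 027e

3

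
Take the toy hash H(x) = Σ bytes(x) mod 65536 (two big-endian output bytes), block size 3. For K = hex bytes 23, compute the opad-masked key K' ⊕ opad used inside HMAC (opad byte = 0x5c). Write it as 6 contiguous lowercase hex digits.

7f5c5c

Key hex bytes 23 is 1 byte ≤ B = 3; zero-pad to 3 bytes: K' = 23 00 00.
XOR each byte with 0x5c: 23⊕5c=7f, 00⊕5c=5c, 00⊕5c=5c.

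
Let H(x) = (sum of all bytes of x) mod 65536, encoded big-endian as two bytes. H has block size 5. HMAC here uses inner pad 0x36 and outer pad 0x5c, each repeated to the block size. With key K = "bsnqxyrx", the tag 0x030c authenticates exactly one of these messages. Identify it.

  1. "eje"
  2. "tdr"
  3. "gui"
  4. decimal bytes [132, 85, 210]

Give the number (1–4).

1

Key "bsnqxyrx" = 62 73 6e 71 78 79 72 78 is 8 bytes > B = 5, so hash it first: H(key) = 03 8f, then zero-pad to 5 bytes: K' = 03 8f 00 00 00.
K' ⊕ ipad = 35 b9 36 36 36; K' ⊕ opad = 5f d3 5c 5c 5c.
m1: inner = H(35 b9 36 36 36 65 6a 65) = 02 c4; tag = H(5f d3 5c 5c 5c 02 c4) = 030c ← matches
m2: inner = H(35 b9 36 36 36 74 64 72) = 02 da; tag = H(5f d3 5c 5c 5c 02 da) = 0322
m3: inner = H(35 b9 36 36 36 67 75 69) = 02 d5; tag = H(5f d3 5c 5c 5c 02 d5) = 031d
m4: inner = H(35 b9 36 36 36 84 55 d2) = 03 3b; tag = H(5f d3 5c 5c 5c 03 3b) = 0284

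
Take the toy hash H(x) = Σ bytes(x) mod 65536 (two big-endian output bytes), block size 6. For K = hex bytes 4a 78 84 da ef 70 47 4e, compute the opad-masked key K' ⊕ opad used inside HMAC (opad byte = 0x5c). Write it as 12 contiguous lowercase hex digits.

58485c5c5c5c

Key hex bytes 4a 78 84 da ef 70 47 4e is 8 bytes > B = 6, so hash it first: H(key) = 04 14, then zero-pad to 6 bytes: K' = 04 14 00 00 00 00.
XOR each byte with 0x5c: 04⊕5c=58, 14⊕5c=48, 00⊕5c=5c, 00⊕5c=5c, 00⊕5c=5c, 00⊕5c=5c.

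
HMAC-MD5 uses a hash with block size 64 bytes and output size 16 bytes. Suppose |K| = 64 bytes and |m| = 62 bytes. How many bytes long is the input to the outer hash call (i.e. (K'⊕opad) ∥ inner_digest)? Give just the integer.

Key is 64 ≤ 64 bytes, zero-padded: |K'| = 64.
Outer input = (K'⊕opad) ∥ H(inner) → 64 + 16 = 80 bytes.

80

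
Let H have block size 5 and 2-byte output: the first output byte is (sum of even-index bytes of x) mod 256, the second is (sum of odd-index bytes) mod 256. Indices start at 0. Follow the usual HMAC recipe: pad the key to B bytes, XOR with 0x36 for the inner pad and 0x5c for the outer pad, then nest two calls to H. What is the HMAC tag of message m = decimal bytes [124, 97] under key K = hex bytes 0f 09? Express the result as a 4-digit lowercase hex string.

fcb7

Key hex bytes 0f 09 is 2 bytes ≤ B = 5; zero-pad to 5 bytes: K' = 0f 09 00 00 00.
K' ⊕ ipad = 39 3f 36 36 36.  K' ⊕ opad = 53 55 5c 5c 5c.
Inner input = (K'⊕ipad) ∥ m = 39 3f 36 36 36 ∥ 7c 61.
Inner hash: even-index sum = 262 mod 256 = 6; odd-index sum = 241 mod 256 = 241 → 06 f1.
Outer input = (K'⊕opad) ∥ inner = 53 55 5c 5c 5c ∥ 06 f1.
Outer hash (tag): even-index sum = 508 mod 256 = 252; odd-index sum = 183 mod 256 = 183 → fc b7.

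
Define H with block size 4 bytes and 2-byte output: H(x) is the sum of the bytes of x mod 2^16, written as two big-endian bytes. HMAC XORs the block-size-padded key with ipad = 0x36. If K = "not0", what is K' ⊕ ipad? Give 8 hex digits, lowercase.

Key "not0" = 6e 6f 74 30 is exactly B = 4 bytes: K' = 6e 6f 74 30.
XOR each byte with 0x36: 6e⊕36=58, 6f⊕36=59, 74⊕36=42, 30⊕36=06.

58594206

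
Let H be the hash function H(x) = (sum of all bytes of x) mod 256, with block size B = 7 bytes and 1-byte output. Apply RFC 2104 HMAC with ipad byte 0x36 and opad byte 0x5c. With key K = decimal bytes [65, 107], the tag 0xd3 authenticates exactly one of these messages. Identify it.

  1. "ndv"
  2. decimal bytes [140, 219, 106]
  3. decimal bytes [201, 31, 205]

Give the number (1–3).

2

Key decimal bytes [65, 107] = 41 6b is 2 bytes ≤ B = 7; zero-pad to 7 bytes: K' = 41 6b 00 00 00 00 00.
K' ⊕ ipad = 77 5d 36 36 36 36 36; K' ⊕ opad = 1d 37 5c 5c 5c 5c 5c.
m1: inner = H(77 5d 36 36 36 36 36 6e 64 76) = 2a; tag = H(1d 37 5c 5c 5c 5c 5c 2a) = 4a
m2: inner = H(77 5d 36 36 36 36 36 8c db 6a) = b3; tag = H(1d 37 5c 5c 5c 5c 5c b3) = d3 ← matches
m3: inner = H(77 5d 36 36 36 36 36 c9 1f cd) = 97; tag = H(1d 37 5c 5c 5c 5c 5c 97) = b7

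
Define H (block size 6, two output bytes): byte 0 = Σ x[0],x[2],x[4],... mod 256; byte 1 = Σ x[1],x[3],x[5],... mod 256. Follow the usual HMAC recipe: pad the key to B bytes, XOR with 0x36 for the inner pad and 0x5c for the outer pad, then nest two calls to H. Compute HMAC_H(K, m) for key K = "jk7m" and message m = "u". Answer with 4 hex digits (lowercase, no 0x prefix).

05b2

Key "jk7m" = 6a 6b 37 6d is 4 bytes ≤ B = 6; zero-pad to 6 bytes: K' = 6a 6b 37 6d 00 00.
K' ⊕ ipad = 5c 5d 01 5b 36 36.  K' ⊕ opad = 36 37 6b 31 5c 5c.
Inner input = (K'⊕ipad) ∥ m = 5c 5d 01 5b 36 36 ∥ 75.
Inner hash: even-index sum = 264 mod 256 = 8; odd-index sum = 238 mod 256 = 238 → 08 ee.
Outer input = (K'⊕opad) ∥ inner = 36 37 6b 31 5c 5c ∥ 08 ee.
Outer hash (tag): even-index sum = 261 mod 256 = 5; odd-index sum = 434 mod 256 = 178 → 05 b2.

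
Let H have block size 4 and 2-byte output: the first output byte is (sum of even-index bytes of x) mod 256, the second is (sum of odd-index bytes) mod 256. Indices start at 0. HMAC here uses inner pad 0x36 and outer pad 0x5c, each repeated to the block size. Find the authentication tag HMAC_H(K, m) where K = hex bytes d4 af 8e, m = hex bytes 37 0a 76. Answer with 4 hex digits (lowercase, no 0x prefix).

Key hex bytes d4 af 8e is 3 bytes ≤ B = 4; zero-pad to 4 bytes: K' = d4 af 8e 00.
K' ⊕ ipad = e2 99 b8 36.  K' ⊕ opad = 88 f3 d2 5c.
Inner input = (K'⊕ipad) ∥ m = e2 99 b8 36 ∥ 37 0a 76.
Inner hash: even-index sum = 583 mod 256 = 71; odd-index sum = 217 mod 256 = 217 → 47 d9.
Outer input = (K'⊕opad) ∥ inner = 88 f3 d2 5c ∥ 47 d9.
Outer hash (tag): even-index sum = 417 mod 256 = 161; odd-index sum = 552 mod 256 = 40 → a1 28.

a128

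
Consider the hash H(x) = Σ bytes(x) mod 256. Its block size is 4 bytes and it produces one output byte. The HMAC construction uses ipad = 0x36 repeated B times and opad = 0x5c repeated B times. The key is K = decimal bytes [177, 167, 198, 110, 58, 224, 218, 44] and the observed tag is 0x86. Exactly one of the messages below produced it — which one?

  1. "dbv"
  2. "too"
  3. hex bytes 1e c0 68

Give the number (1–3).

3

Key decimal bytes [177, 167, 198, 110, 58, 224, 218, 44] = b1 a7 c6 6e 3a e0 da 2c is 8 bytes > B = 4, so hash it first: H(key) = ac, then zero-pad to 4 bytes: K' = ac 00 00 00.
K' ⊕ ipad = 9a 36 36 36; K' ⊕ opad = f0 5c 5c 5c.
m1: inner = H(9a 36 36 36 64 62 76) = 78; tag = H(f0 5c 5c 5c 78) = 7c
m2: inner = H(9a 36 36 36 74 6f 6f) = 8e; tag = H(f0 5c 5c 5c 8e) = 92
m3: inner = H(9a 36 36 36 1e c0 68) = 82; tag = H(f0 5c 5c 5c 82) = 86 ← matches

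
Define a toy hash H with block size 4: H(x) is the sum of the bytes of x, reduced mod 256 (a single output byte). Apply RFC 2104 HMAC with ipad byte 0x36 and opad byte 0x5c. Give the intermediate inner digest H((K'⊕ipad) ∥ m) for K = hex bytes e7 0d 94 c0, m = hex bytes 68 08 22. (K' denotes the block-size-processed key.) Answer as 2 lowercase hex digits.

36

Key hex bytes e7 0d 94 c0 is exactly B = 4 bytes: K' = e7 0d 94 c0.
K' ⊕ ipad = d1 3b a2 f6.
Inner input = d1 3b a2 f6 ∥ 68 08 22.
Inner hash: sum = 209+59+162+246+104+8+34 = 822; mod 256 = 54 → 36.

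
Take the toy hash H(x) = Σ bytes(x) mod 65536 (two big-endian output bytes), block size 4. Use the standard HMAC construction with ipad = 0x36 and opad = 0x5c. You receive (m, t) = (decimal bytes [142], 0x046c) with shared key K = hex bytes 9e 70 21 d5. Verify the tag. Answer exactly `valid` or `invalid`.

invalid

Key hex bytes 9e 70 21 d5 is exactly B = 4 bytes: K' = 9e 70 21 d5.
K' ⊕ ipad = a8 46 17 e3; K' ⊕ opad = c2 2c 7d 89.
Inner hash: sum = 168+70+23+227+142 = 630 → 02 76.
Outer hash (recomputed tag): sum = 194+44+125+137+2+118 = 620 → 02 6c.
Recomputed tag = 026c; claimed = 046c → mismatch.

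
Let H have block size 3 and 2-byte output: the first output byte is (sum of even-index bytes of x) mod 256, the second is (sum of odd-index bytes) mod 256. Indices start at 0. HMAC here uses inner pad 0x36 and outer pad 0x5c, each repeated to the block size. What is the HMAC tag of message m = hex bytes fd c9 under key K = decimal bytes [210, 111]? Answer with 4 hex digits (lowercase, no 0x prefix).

4016

Key decimal bytes [210, 111] = d2 6f is 2 bytes ≤ B = 3; zero-pad to 3 bytes: K' = d2 6f 00.
K' ⊕ ipad = e4 59 36.  K' ⊕ opad = 8e 33 5c.
Inner input = (K'⊕ipad) ∥ m = e4 59 36 ∥ fd c9.
Inner hash: even-index sum = 483 mod 256 = 227; odd-index sum = 342 mod 256 = 86 → e3 56.
Outer input = (K'⊕opad) ∥ inner = 8e 33 5c ∥ e3 56.
Outer hash (tag): even-index sum = 320 mod 256 = 64; odd-index sum = 278 mod 256 = 22 → 40 16.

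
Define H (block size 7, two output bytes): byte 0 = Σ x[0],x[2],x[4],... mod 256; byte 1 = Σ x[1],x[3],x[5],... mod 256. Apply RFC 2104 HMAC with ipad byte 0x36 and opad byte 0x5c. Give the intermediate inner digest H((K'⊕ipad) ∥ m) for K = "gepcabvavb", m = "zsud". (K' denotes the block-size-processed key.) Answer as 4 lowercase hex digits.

Key "gepcabvavb" = 67 65 70 63 61 62 76 61 76 62 is 10 bytes > B = 7, so hash it first: H(key) = 24 ed, then zero-pad to 7 bytes: K' = 24 ed 00 00 00 00 00.
K' ⊕ ipad = 12 db 36 36 36 36 36.
Inner input = 12 db 36 36 36 36 36 ∥ 7a 73 75 64.
Inner hash: even-index sum = 395 mod 256 = 139; odd-index sum = 566 mod 256 = 54 → 8b 36.

8b36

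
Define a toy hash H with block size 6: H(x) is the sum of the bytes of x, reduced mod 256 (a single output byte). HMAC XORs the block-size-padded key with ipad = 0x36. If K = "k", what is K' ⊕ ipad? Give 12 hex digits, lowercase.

Key "k" = 6b is 1 byte ≤ B = 6; zero-pad to 6 bytes: K' = 6b 00 00 00 00 00.
XOR each byte with 0x36: 6b⊕36=5d, 00⊕36=36, 00⊕36=36, 00⊕36=36, 00⊕36=36, 00⊕36=36.

5d3636363636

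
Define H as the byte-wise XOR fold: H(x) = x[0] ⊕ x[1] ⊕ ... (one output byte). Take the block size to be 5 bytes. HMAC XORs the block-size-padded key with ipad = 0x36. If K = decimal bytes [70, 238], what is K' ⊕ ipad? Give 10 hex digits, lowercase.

Key decimal bytes [70, 238] = 46 ee is 2 bytes ≤ B = 5; zero-pad to 5 bytes: K' = 46 ee 00 00 00.
XOR each byte with 0x36: 46⊕36=70, ee⊕36=d8, 00⊕36=36, 00⊕36=36, 00⊕36=36.

70d8363636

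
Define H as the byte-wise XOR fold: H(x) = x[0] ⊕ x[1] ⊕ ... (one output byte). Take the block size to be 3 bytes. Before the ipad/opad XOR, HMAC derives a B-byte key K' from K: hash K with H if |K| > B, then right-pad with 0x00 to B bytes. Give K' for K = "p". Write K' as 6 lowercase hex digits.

Key "p" = 70 is 1 byte ≤ B = 3; zero-pad to 3 bytes: K' = 70 00 00.

700000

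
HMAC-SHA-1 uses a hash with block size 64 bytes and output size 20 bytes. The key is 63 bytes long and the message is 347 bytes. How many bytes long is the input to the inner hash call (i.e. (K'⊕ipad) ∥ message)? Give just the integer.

411

Key is 63 ≤ 64 bytes, zero-padded: |K'| = 64.
Inner input = (K'⊕ipad) ∥ m → 64 + 347 = 411 bytes.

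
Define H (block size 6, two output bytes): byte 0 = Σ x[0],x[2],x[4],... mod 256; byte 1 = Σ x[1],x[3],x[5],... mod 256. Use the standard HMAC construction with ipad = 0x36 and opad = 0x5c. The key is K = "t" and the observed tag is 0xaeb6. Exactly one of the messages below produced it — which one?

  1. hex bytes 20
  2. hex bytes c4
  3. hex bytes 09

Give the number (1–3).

1

Key "t" = 74 is 1 byte ≤ B = 6; zero-pad to 6 bytes: K' = 74 00 00 00 00 00.
K' ⊕ ipad = 42 36 36 36 36 36; K' ⊕ opad = 28 5c 5c 5c 5c 5c.
m1: inner = H(42 36 36 36 36 36 20) = ce a2; tag = H(28 5c 5c 5c 5c 5c ce a2) = aeb6 ← matches
m2: inner = H(42 36 36 36 36 36 c4) = 72 a2; tag = H(28 5c 5c 5c 5c 5c 72 a2) = 52b6
m3: inner = H(42 36 36 36 36 36 09) = b7 a2; tag = H(28 5c 5c 5c 5c 5c b7 a2) = 97b6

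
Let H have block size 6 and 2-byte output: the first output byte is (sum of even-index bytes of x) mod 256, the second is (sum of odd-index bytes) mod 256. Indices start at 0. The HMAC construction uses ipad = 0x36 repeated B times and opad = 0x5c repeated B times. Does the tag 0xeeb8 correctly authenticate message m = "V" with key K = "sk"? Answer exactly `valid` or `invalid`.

valid

Key "sk" = 73 6b is 2 bytes ≤ B = 6; zero-pad to 6 bytes: K' = 73 6b 00 00 00 00.
K' ⊕ ipad = 45 5d 36 36 36 36; K' ⊕ opad = 2f 37 5c 5c 5c 5c.
Inner hash: even-index sum = 263 mod 256 = 7; odd-index sum = 201 mod 256 = 201 → 07 c9.
Outer hash (recomputed tag): even-index sum = 238 mod 256 = 238; odd-index sum = 440 mod 256 = 184 → ee b8.
Recomputed tag = eeb8; claimed = eeb8 → match.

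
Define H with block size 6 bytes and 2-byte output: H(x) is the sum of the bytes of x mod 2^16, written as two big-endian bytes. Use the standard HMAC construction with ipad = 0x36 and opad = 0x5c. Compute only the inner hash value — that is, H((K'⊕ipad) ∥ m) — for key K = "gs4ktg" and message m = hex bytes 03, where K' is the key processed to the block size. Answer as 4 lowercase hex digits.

Key "gs4ktg" = 67 73 34 6b 74 67 is exactly B = 6 bytes: K' = 67 73 34 6b 74 67.
K' ⊕ ipad = 51 45 02 5d 42 51.
Inner input = 51 45 02 5d 42 51 ∥ 03.
Inner hash: sum = 81+69+2+93+66+81+3 = 395 → 01 8b.

018b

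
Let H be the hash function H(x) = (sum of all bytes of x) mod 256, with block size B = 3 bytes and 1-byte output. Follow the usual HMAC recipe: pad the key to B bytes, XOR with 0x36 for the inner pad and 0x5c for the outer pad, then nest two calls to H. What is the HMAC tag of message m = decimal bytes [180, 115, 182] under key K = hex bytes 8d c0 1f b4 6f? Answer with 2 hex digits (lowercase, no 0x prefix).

8d

Key hex bytes 8d c0 1f b4 6f is 5 bytes > B = 3, so hash it first: H(key) = 8f, then zero-pad to 3 bytes: K' = 8f 00 00.
K' ⊕ ipad = b9 36 36.  K' ⊕ opad = d3 5c 5c.
Inner input = (K'⊕ipad) ∥ m = b9 36 36 ∥ b4 73 b6.
Inner hash: sum = 185+54+54+180+115+182 = 770; mod 256 = 2 → 02.
Outer input = (K'⊕opad) ∥ inner = d3 5c 5c ∥ 02.
Outer hash (tag): sum = 211+92+92+2 = 397; mod 256 = 141 → 8d.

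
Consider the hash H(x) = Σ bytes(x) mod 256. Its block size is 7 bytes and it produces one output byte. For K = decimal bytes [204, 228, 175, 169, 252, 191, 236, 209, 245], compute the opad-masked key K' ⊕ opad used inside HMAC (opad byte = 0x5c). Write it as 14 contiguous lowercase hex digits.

295c5c5c5c5c5c

Key decimal bytes [204, 228, 175, 169, 252, 191, 236, 209, 245] = cc e4 af a9 fc bf ec d1 f5 is 9 bytes > B = 7, so hash it first: H(key) = 75, then zero-pad to 7 bytes: K' = 75 00 00 00 00 00 00.
XOR each byte with 0x5c: 75⊕5c=29, 00⊕5c=5c, 00⊕5c=5c, 00⊕5c=5c, 00⊕5c=5c, 00⊕5c=5c, 00⊕5c=5c.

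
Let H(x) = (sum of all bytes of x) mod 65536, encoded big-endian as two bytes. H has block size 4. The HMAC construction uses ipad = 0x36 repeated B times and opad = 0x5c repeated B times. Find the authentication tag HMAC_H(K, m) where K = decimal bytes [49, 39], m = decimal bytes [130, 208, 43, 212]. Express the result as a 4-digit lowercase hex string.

Key decimal bytes [49, 39] = 31 27 is 2 bytes ≤ B = 4; zero-pad to 4 bytes: K' = 31 27 00 00.
K' ⊕ ipad = 07 11 36 36.  K' ⊕ opad = 6d 7b 5c 5c.
Inner input = (K'⊕ipad) ∥ m = 07 11 36 36 ∥ 82 d0 2b d4.
Inner hash: sum = 7+17+54+54+130+208+43+212 = 725 → 02 d5.
Outer input = (K'⊕opad) ∥ inner = 6d 7b 5c 5c ∥ 02 d5.
Outer hash (tag): sum = 109+123+92+92+2+213 = 631 → 02 77.

0277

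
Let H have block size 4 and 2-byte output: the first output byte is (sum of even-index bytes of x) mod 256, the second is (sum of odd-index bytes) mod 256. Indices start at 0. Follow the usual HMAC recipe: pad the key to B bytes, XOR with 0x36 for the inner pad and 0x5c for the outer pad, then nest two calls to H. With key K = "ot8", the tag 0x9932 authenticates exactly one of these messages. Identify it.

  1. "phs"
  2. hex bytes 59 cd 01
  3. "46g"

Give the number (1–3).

3

Key "ot8" = 6f 74 38 is 3 bytes ≤ B = 4; zero-pad to 4 bytes: K' = 6f 74 38 00.
K' ⊕ ipad = 59 42 0e 36; K' ⊕ opad = 33 28 64 5c.
m1: inner = H(59 42 0e 36 70 68 73) = 4a e0; tag = H(33 28 64 5c 4a e0) = e164
m2: inner = H(59 42 0e 36 59 cd 01) = c1 45; tag = H(33 28 64 5c c1 45) = 58c9
m3: inner = H(59 42 0e 36 34 36 67) = 02 ae; tag = H(33 28 64 5c 02 ae) = 9932 ← matches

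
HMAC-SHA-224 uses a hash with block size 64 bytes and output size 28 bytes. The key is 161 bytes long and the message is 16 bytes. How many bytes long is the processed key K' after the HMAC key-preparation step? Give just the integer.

64

Key is 161 > 64 bytes, so it is hashed to 28 bytes then zero-padded to 64: |K'| = 64.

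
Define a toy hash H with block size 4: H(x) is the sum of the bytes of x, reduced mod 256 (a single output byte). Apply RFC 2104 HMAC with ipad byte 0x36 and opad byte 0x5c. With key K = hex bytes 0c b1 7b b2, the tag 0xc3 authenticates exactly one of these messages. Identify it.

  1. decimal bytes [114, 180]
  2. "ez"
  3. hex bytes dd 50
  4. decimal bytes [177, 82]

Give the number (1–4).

Key hex bytes 0c b1 7b b2 is exactly B = 4 bytes: K' = 0c b1 7b b2.
K' ⊕ ipad = 3a 87 4d 84; K' ⊕ opad = 50 ed 27 ee.
m1: inner = H(3a 87 4d 84 72 b4) = b8; tag = H(50 ed 27 ee b8) = 0a
m2: inner = H(3a 87 4d 84 65 7a) = 71; tag = H(50 ed 27 ee 71) = c3 ← matches
m3: inner = H(3a 87 4d 84 dd 50) = bf; tag = H(50 ed 27 ee bf) = 11
m4: inner = H(3a 87 4d 84 b1 52) = 95; tag = H(50 ed 27 ee 95) = e7

2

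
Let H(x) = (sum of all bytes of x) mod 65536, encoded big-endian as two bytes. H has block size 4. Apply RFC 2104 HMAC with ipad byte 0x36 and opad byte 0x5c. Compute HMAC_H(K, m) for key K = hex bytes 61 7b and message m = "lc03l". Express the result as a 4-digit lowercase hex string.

Key hex bytes 61 7b is 2 bytes ≤ B = 4; zero-pad to 4 bytes: K' = 61 7b 00 00.
K' ⊕ ipad = 57 4d 36 36.  K' ⊕ opad = 3d 27 5c 5c.
Inner input = (K'⊕ipad) ∥ m = 57 4d 36 36 ∥ 6c 63 30 33 6c.
Inner hash: sum = 87+77+54+54+108+99+48+51+108 = 686 → 02 ae.
Outer input = (K'⊕opad) ∥ inner = 3d 27 5c 5c ∥ 02 ae.
Outer hash (tag): sum = 61+39+92+92+2+174 = 460 → 01 cc.

01cc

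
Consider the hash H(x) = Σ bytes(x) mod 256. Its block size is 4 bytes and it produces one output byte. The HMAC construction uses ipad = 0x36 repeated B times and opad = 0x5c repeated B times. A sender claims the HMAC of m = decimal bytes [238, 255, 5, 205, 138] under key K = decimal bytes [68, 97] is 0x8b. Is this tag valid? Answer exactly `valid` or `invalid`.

Key decimal bytes [68, 97] = 44 61 is 2 bytes ≤ B = 4; zero-pad to 4 bytes: K' = 44 61 00 00.
K' ⊕ ipad = 72 57 36 36; K' ⊕ opad = 18 3d 5c 5c.
Inner hash: sum = 114+87+54+54+238+255+5+205+138 = 1150; mod 256 = 126 → 7e.
Outer hash (recomputed tag): sum = 24+61+92+92+126 = 395; mod 256 = 139 → 8b.
Recomputed tag = 8b; claimed = 8b → match.

valid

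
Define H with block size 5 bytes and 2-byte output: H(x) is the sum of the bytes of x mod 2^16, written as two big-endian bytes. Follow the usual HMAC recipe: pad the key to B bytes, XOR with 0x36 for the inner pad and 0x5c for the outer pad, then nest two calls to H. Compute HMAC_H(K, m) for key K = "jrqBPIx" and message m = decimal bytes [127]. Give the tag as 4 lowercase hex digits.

Key "jrqBPIx" = 6a 72 71 42 50 49 78 is 7 bytes > B = 5, so hash it first: H(key) = 02 a0, then zero-pad to 5 bytes: K' = 02 a0 00 00 00.
K' ⊕ ipad = 34 96 36 36 36.  K' ⊕ opad = 5e fc 5c 5c 5c.
Inner input = (K'⊕ipad) ∥ m = 34 96 36 36 36 ∥ 7f.
Inner hash: sum = 52+150+54+54+54+127 = 491 → 01 eb.
Outer input = (K'⊕opad) ∥ inner = 5e fc 5c 5c 5c ∥ 01 eb.
Outer hash (tag): sum = 94+252+92+92+92+1+235 = 858 → 03 5a.

035a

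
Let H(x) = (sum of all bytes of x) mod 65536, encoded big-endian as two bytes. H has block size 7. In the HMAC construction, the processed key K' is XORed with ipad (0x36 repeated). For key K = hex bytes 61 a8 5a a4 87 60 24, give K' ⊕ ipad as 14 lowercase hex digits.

579e6c92b15612

Key hex bytes 61 a8 5a a4 87 60 24 is exactly B = 7 bytes: K' = 61 a8 5a a4 87 60 24.
XOR each byte with 0x36: 61⊕36=57, a8⊕36=9e, 5a⊕36=6c, a4⊕36=92, 87⊕36=b1, 60⊕36=56, 24⊕36=12.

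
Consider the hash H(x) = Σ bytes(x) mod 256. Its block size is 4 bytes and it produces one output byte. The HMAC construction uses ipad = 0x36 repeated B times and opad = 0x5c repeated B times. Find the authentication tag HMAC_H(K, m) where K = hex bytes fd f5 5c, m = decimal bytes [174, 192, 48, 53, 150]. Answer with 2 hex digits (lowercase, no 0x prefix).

Key hex bytes fd f5 5c is 3 bytes ≤ B = 4; zero-pad to 4 bytes: K' = fd f5 5c 00.
K' ⊕ ipad = cb c3 6a 36.  K' ⊕ opad = a1 a9 00 5c.
Inner input = (K'⊕ipad) ∥ m = cb c3 6a 36 ∥ ae c0 30 35 96.
Inner hash: sum = 203+195+106+54+174+192+48+53+150 = 1175; mod 256 = 151 → 97.
Outer input = (K'⊕opad) ∥ inner = a1 a9 00 5c ∥ 97.
Outer hash (tag): sum = 161+169+0+92+151 = 573; mod 256 = 61 → 3d.

3d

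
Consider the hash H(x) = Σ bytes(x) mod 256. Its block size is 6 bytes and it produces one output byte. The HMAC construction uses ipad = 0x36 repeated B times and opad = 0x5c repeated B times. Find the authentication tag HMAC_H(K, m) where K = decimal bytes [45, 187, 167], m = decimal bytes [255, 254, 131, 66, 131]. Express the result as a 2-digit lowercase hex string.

Key decimal bytes [45, 187, 167] = 2d bb a7 is 3 bytes ≤ B = 6; zero-pad to 6 bytes: K' = 2d bb a7 00 00 00.
K' ⊕ ipad = 1b 8d 91 36 36 36.  K' ⊕ opad = 71 e7 fb 5c 5c 5c.
Inner input = (K'⊕ipad) ∥ m = 1b 8d 91 36 36 36 ∥ ff fe 83 42 83.
Inner hash: sum = 27+141+145+54+54+54+255+254+131+66+131 = 1312; mod 256 = 32 → 20.
Outer input = (K'⊕opad) ∥ inner = 71 e7 fb 5c 5c 5c ∥ 20.
Outer hash (tag): sum = 113+231+251+92+92+92+32 = 903; mod 256 = 135 → 87.

87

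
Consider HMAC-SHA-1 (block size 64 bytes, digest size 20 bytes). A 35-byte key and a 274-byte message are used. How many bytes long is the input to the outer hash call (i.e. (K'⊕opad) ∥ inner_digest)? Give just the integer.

Key is 35 ≤ 64 bytes, zero-padded: |K'| = 64.
Outer input = (K'⊕opad) ∥ H(inner) → 64 + 20 = 84 bytes.

84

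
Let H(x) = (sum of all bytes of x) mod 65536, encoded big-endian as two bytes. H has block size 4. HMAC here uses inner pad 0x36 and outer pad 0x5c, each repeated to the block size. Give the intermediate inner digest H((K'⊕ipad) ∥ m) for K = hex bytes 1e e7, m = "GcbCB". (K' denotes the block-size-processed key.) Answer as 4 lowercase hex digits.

02f6

Key hex bytes 1e e7 is 2 bytes ≤ B = 4; zero-pad to 4 bytes: K' = 1e e7 00 00.
K' ⊕ ipad = 28 d1 36 36.
Inner input = 28 d1 36 36 ∥ 47 63 62 43 42.
Inner hash: sum = 40+209+54+54+71+99+98+67+66 = 758 → 02 f6.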